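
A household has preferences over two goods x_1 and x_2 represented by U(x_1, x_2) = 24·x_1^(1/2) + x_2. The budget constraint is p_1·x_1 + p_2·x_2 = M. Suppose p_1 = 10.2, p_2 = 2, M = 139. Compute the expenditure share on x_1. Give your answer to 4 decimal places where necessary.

share on x_1 = 0.4063

Set MRS = p_1/p_2: 12·x_1^(−1/2) = p_1/p_2.
Thus x_1* = (12·p_2/p_1)² — independent of M — with the rest of income spent on x_2.
Plugging in: x_1* = (12·2/10.2)² = 5.5363, x_2* = 41.2647.
Expenditure on x_1: 10.2·5.5363 = 56.4706; share = 0.4063.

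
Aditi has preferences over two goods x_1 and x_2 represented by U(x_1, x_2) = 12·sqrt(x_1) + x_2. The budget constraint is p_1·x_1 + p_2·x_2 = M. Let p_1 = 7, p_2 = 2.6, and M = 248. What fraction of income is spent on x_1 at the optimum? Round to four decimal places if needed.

share on x_1 = 0.1402

Utility is quasi-linear in x_2; the FOC for x_1 is 6/√x_1 = p_1/p_2.
Solve: √x_1 = 6·p_2/p_1, so x_1*(p_1,p_2) = (6·p_2/p_1)², and x_2* = (M − p_1·x_1*)/p_2.
Plugging in: x_1* = (6·2.6/7)² = 4.9665, x_2* = 82.0132.
Expenditure on x_1: 7·4.9665 = 34.7657; share = 0.1402.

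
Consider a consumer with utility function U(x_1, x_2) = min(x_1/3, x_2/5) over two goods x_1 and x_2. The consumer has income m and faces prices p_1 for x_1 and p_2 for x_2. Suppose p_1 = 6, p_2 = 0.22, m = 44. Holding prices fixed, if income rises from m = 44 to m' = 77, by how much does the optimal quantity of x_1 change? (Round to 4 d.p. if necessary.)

Demand: x_1*(p_1,p_2,m) = 3·m/(3·p_1 + 5·p_2), x_2* = 5·m/(3·p_1 + 5·p_2).
Here 3·6 + 5·0.22 = 19.1, giving x_1* = 6.911.
At m' = 77: x_1* = 12.0942. Change: 12.0942 − 6.911 = 5.1832.

Δx_1* = 5.1832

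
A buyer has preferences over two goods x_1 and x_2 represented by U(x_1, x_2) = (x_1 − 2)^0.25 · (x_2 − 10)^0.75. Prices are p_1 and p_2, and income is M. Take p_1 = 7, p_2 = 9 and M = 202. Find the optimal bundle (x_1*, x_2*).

This is Cobb-Douglas in (x_1−2, x_2−10): tangency gives 0.25·p_2·(x_2−10) = 0.75·p_1·(x_1−2).
After buying the subsistence bundle (2, 10), a share 0.25 of the remaining income goes to x_1: x_1* = 2 + 0.25·(M − 2p_1 − 10p_2)/p_1.
Discretionary income = 202 − 2·7 − 10·9 = 98; x_1* = 2 + 0.25·98/7 = 5.5; x_2* = 10 + 0.75·98/9 = 18.1667.

x_1* = 5.5, x_2* = 18.1667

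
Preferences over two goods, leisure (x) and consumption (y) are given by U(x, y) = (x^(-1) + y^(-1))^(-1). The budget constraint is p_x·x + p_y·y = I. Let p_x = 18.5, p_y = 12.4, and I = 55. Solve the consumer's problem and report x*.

MRS = MU_x/MU_y = (y/x)^(2). Set equal to p_x/p_y.
Hence y/x = (p_x/p_y)^(1/(2)), i.e. raised to the 0.5 power.
Substitute y = (y/x)·x into the budget: x* = I/(p_x + p_y·(y/x)).
Numerically y/x = 1.221448, so x* = 55/(18.5 + 12.4·1.221448) = 1.6347.

x* = 1.6347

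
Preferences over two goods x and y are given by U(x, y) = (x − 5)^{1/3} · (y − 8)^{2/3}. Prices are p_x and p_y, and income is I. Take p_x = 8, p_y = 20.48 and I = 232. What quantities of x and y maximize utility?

x* = 6.1733, y* = 8.9167

Let x' = x−5, y' = y−8. MRS = (1/2)·y'/x' = p_x/p_y.
Substituting into the budget: x* = 5 + 1/3·(I − 5·p_x − 8·p_y)/p_x, and y* = 8 + 2/3·(…)/p_y.
Discretionary income = 232 − 5·8 − 8·20.48 = 28.16; x* = 5 + 1/3·28.16/8 = 6.1733; y* = 8 + 2/3·28.16/20.48 = 8.9167.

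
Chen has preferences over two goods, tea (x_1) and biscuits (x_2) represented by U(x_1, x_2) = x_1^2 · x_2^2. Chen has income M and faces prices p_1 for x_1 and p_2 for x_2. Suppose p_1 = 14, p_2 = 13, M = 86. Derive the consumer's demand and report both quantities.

x_1* = 3.0714, x_2* = 3.3077

Demand: x_1*(p_1,p_2,M) = 0.5·M/p_1 and x_2* = 0.5·M/p_2.
At p_1=14, p_2=13, M=86: x_1* = 0.5·86/14 = 3.0714, x_2* = 3.3077.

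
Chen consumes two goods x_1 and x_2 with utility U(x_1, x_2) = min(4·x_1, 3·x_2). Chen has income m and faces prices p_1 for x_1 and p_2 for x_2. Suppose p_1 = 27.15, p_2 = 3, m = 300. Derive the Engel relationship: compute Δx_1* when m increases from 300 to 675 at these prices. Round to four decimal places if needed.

Leontief preferences: the optimum is at the kink where x_1/3 = x_2/4, i.e. x_2 = (4/3)·x_1.
Budget: p_1·x_1 + p_2·(4/3)·x_1 = m, so (3·p_1 + 4·p_2)·x_1 = 3·m.
Demand: x_1*(p_1,p_2,m) = 3·m/(3·p_1 + 4·p_2), x_2* = 4·m/(3·p_1 + 4·p_2).
Here 3·27.15 + 4·3 = 93.45, giving x_1* = 9.6308.
At m' = 675: x_1* = 21.6693. Change: 21.6693 − 9.6308 = 12.0385.

Δx_1* = 12.0385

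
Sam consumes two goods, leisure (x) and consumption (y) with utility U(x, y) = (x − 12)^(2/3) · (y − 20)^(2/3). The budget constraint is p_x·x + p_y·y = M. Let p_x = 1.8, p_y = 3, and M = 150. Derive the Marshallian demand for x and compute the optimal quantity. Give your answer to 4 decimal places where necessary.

This is Cobb-Douglas in (x−12, y−20): tangency gives 2/3·p_y·(y−20) = 2/3·p_x·(x−12).
Substituting into the budget: x* = 12 + 0.5·(M − 12·p_x − 20·p_y)/p_x, and y* = 20 + 0.5·(…)/p_y.
Discretionary income = 150 − 12·1.8 − 20·3 = 68.4; x* = 12 + 0.5·68.4/1.8 = 31.

x* = 31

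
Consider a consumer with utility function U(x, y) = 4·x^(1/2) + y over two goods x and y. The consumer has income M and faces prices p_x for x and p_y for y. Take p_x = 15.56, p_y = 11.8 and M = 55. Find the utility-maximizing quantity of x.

x* = 2.3004

Set MRS = p_x/p_y: 2·x^(−1/2) = p_x/p_y.
Thus x* = (2·p_y/p_x)² — independent of M — with the rest of income spent on y.
Plugging in: x* = (2·11.8/15.56)² = 2.3004.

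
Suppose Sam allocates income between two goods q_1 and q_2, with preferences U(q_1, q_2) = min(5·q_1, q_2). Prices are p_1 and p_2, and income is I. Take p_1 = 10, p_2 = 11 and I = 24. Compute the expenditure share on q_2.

share on q_2 = 0.8462

With perfect complements, no substitution: consume in ratio q_1:q_2 = 1:5.
Budget: p_1·q_1 + p_2·5·q_1 = I, so (p_1 + 5·p_2)·q_1 = I.
Demand: q_1*(p_1,p_2,I) = I/(p_1 + 5·p_2), q_2* = 5·I/(p_1 + 5·p_2).
Here 10 + 5·11 = 65, giving q_1* = 0.3692 and q_2* = 1.8462.
Expenditure on q_2: 11·1.8462 = 20.3077; share = 0.8462.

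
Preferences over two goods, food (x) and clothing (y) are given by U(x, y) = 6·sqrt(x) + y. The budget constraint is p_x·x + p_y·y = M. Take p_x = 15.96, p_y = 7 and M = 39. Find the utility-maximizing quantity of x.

Thus x* = (3·p_y/p_x)² — independent of M — with the rest of income spent on y.
Plugging in: x* = (3·7/15.96)² = 1.7313.

x* = 1.7313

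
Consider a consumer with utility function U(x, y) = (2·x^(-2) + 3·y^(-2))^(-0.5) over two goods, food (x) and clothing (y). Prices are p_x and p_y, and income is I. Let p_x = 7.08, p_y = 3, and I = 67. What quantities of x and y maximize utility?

x* = 5.75, y* = 8.7633

With the ratio pinned down, the budget gives x* = I/(p_x + p_y·(y/x)) and y* = (y/x)·x*.
Numerically y/x = 1.524057, so x* = 67/(7.08 + 3·1.524057) = 5.75 and y* = 1.524057·5.75 = 8.7633.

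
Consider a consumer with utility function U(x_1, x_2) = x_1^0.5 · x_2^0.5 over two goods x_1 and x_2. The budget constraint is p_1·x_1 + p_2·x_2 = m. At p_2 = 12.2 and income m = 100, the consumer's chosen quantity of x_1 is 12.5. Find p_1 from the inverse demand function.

Tangency: MRS = x_2/x_1 = p_1/p_2.
Rearranging, p_2·x_2 = p_1·x_1. Substituting into the budget gives p_1·x_1·(1 + 1) = m.
Demand: x_1*(p_1,p_2,m) = 0.5·m/p_1 and x_2* = 0.5·m/p_2.
Set x_1* = 12.5 in the demand function and solve for p_1: p_1 = 4.

p_1 = 4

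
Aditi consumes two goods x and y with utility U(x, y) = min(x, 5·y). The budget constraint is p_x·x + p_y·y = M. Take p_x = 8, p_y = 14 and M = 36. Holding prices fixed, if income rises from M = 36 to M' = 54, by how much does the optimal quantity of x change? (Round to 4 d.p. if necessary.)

Leontief preferences: the optimum is at the kink where x/5 = y/1, i.e. y = (1/5)·x.
Budget: p_x·x + p_y·(1/5)·x = M, so (5·p_x + p_y)·x = 5·M.
Demand: x*(p_x,p_y,M) = 5·M/(5·p_x + p_y), y* = M/(5·p_x + p_y).
Here 5·8 + 14 = 54, giving x* = 3.3333.
At M' = 54: x* = 5. Change: 5 − 3.3333 = 1.6667.

Δx* = 1.6667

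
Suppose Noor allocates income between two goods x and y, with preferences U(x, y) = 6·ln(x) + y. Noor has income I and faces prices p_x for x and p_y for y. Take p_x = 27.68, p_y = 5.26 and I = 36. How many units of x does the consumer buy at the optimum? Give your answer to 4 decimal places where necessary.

So x*(p_x,p_y) = 6·p_y/p_x, independent of income; and y* = (I − 6·p_y)/p_y.
At the given prices: x* = 6·5.26/27.68 = 1.1402.

x* = 1.1402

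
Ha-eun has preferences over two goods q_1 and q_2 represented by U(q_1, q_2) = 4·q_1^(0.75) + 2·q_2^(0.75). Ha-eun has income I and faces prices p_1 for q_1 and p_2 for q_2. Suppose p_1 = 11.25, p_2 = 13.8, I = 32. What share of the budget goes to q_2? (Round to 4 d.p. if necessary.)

From the CES first-order condition, 2·(q_2/q_1)^(0.25) = p_1/p_2.
Hence q_2/q_1 = ((1/2)·p_1/p_2)^(1/(0.25)), i.e. raised to the 4 power.
Substitute q_2 = (q_2/q_1)·q_1 into the budget: q_1* = I/(p_1 + p_2·(q_2/q_1)).
Numerically q_2/q_1 = 0.027604, so q_1* = 32/(11.25 + 13.8·0.027604) = 2.7513 and q_2* = 0.027604·2.7513 = 0.0759.
Expenditure on q_2: 13.8·0.0759 = 1.0481; share = 0.0328.

share on q_2 = 0.0328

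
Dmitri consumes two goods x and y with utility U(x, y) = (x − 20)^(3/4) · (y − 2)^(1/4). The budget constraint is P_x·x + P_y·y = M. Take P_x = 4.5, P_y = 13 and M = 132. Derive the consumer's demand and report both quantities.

MRS = 3·(y−2)/(x−20). Tangency with P_x/P_y gives y−2 = (1/3)·(P_x/P_y)·(x−20).
After buying the subsistence bundle (20, 2), a share 0.75 of the remaining income goes to x: x* = 20 + 0.75·(M − 20P_x − 2P_y)/P_x.
Discretionary income = 132 − 20·4.5 − 2·13 = 16; x* = 20 + 0.75·16/4.5 = 22.6667; y* = 2 + 0.25·16/13 = 2.3077.

x* = 22.6667, y* = 2.3077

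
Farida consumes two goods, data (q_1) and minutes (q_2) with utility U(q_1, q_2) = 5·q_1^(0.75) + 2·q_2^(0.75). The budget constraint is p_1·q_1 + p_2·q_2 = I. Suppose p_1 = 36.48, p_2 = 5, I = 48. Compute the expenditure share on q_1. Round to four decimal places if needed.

MU_q_1 ∝ 5·q_1^(-0.25), MU_q_2 ∝ 2·q_2^(-0.25), so MRS = (5/2)·(q_2/q_1)^(0.25) = p_1/p_2.
Solve for the ratio: q_2/q_1 = [(2/5)·p_1/p_2]^(4).
Substitute q_2 = (q_2/q_1)·q_1 into the budget: q_1* = I/(p_1 + p_2·(q_2/q_1)).
Numerically q_2/q_1 = 72.540287, so q_1* = 48/(36.48 + 5·72.540287) = 0.1202 and q_2* = 72.540287·0.1202 = 8.7227.
Expenditure on q_1: 36.48·0.1202 = 4.3866; share = 0.0914.

share on q_1 = 0.0914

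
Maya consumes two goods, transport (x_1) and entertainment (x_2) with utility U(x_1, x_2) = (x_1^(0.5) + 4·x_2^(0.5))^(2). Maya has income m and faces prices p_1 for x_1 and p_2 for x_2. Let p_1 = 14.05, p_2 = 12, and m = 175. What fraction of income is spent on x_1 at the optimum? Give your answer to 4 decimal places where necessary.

MU_x_1 ∝ x_1^(-0.5), MU_x_2 ∝ 4·x_2^(-0.5), so MRS = (1/4)·(x_2/x_1)^(0.5) = p_1/p_2.
Solve for the ratio: x_2/x_1 = [4·p_1/p_2]^(2).
Substitute x_2 = (x_2/x_1)·x_1 into the budget: x_1* = m/(p_1 + p_2·(x_2/x_1)).
Numerically x_2/x_1 = 21.933611, so x_1* = 175/(14.05 + 12·21.933611) = 0.6312 and x_2* = 21.933611·0.6312 = 13.8443.
Expenditure on x_1: 14.05·0.6312 = 8.8682; share = 0.0507.

share on x_1 = 0.0507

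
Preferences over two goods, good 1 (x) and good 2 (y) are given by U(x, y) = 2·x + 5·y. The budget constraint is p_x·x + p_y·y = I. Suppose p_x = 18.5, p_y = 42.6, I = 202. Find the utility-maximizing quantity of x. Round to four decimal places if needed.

x* = 0

Linear utility — the consumer picks whichever good has higher MU/price: 2/18.5 = 0.1081 vs 5/42.6 = 0.1174.
y gives more utility per dollar, so spend all income on y: y* = I/p_y, x* = 0.
Numerically: x* = 0, y* = 4.7418.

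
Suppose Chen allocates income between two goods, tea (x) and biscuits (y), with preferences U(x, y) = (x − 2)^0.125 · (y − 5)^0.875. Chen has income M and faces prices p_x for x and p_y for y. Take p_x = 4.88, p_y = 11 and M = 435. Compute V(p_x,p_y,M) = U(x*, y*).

V = 25.5613

Substituting into the budget: x* = 2 + 0.125·(M − 2·p_x − 5·p_y)/p_x, and y* = 5 + 0.875·(…)/p_y.
Discretionary income = 435 − 2·4.88 − 5·11 = 370.24; x* = 2 + 0.125·370.24/4.88 = 11.4836; y* = 5 + 0.875·370.24/11 = 34.4509.
Utility at the optimum: U(11.4836, 34.4509) = 25.5613.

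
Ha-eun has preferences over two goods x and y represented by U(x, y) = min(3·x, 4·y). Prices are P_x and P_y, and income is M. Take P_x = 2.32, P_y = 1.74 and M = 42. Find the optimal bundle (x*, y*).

x* = 11.5862, y* = 8.6897

Demand: x*(P_x,P_y,M) = 4·M/(4·P_x + 3·P_y), y* = 3·M/(4·P_x + 3·P_y).
Here 4·2.32 + 3·1.74 = 14.5, giving x* = 11.5862 and y* = 8.6897.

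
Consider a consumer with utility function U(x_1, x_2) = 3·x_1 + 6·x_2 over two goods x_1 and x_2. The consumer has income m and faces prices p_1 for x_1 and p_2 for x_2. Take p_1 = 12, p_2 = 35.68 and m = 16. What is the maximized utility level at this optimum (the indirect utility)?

Linear utility — the consumer picks whichever good has higher MU/price: 3/12 = 0.25 vs 6/35.68 = 0.1682.
x_1 gives more utility per dollar, so spend all income on x_1: x_1* = m/p_1, x_2* = 0.
Numerically: x_1* = 1.3333, x_2* = 0.
Utility at the optimum: U(1.3333, 0) = 4.

V = 4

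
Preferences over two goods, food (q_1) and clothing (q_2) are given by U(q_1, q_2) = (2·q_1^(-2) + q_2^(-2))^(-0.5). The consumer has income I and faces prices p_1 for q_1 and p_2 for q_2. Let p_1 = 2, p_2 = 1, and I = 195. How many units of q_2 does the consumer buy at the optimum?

MU_q_1 ∝ 2·q_1^(-3), MU_q_2 ∝ q_2^(-3), so MRS = 2·(q_2/q_1)^(3) = p_1/p_2.
Solve for the ratio: q_2/q_1 = [(1/2)·p_1/p_2]^(1/3).
Substitute q_2 = (q_2/q_1)·q_1 into the budget: q_1* = I/(p_1 + p_2·(q_2/q_1)).
Numerically q_2/q_1 = 1, so q_1* = 195/(2 + 1·1) = 65 and q_2* = 1·65 = 65.

q_2* = 65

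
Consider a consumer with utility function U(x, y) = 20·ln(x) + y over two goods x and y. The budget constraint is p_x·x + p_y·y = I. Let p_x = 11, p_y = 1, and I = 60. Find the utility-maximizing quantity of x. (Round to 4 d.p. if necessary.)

x* = 1.8182

Set MRS = p_x/p_y: (20/x)/1 = p_x/p_y.
So x*(p_x,p_y) = 20·p_y/p_x, independent of income; and y* = (I − 20·p_y)/p_y.
At the given prices: x* = 20·1/11 = 1.8182.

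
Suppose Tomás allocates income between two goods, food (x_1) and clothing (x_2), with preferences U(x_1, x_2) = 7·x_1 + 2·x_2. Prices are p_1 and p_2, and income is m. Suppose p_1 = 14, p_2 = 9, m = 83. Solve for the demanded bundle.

x_1* = 5.9286, x_2* = 0

Perfect substitutes: compare marginal utility per dollar. 7/p_1 vs 2/p_2 → 0.5 vs 0.2222.
x_1 gives more utility per dollar, so spend all income on x_1: x_1* = m/p_1, x_2* = 0.
Numerically: x_1* = 5.9286, x_2* = 0.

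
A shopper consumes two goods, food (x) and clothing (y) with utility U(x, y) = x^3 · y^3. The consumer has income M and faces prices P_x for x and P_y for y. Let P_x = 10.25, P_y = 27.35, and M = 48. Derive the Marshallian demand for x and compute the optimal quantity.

Demand: x*(P_x,P_y,M) = 0.5·M/P_x and y* = 0.5·M/P_y.
At P_x=10.25, P_y=27.35, M=48: x* = 0.5·48/10.25 = 2.3415.

x* = 2.3415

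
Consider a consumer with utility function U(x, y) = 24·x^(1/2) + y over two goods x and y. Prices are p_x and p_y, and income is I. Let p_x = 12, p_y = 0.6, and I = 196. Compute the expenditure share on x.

share on x = 0.022

Solve: √x = 12·p_y/p_x, so x*(p_x,p_y) = (12·p_y/p_x)², and y* = (I − p_x·x*)/p_y.
Plugging in: x* = (12·0.6/12)² = 0.36, y* = 319.4667.
Expenditure on x: 12·0.36 = 4.32; share = 0.022.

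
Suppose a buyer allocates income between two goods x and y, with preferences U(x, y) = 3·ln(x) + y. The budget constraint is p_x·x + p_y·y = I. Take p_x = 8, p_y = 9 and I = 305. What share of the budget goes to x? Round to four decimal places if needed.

Set MRS = p_x/p_y: (3/x)/1 = p_x/p_y.
So x*(p_x,p_y) = 3·p_y/p_x, independent of income; and y* = (I − 3·p_y)/p_y.
At the given prices: x* = 3·9/8 = 3.375, and y* = 30.8889.
Expenditure on x: 8·3.375 = 27; share = 0.0885.

share on x = 0.0885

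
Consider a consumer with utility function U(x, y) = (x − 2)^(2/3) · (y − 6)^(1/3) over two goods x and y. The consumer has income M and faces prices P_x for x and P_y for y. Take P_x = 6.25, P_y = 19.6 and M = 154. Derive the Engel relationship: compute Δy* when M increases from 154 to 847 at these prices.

MRS = 2·(y−6)/(x−2). Tangency with P_x/P_y gives y−6 = (1/2)·(P_x/P_y)·(x−2).
Substituting into the budget: x* = 2 + 2/3·(M − 2·P_x − 6·P_y)/P_x, and y* = 6 + 1/3·(…)/P_y.
Discretionary income = 154 − 2·6.25 − 6·19.6 = 23.9; y* = 6 + 1/3·23.9/19.6 = 6.4065.
At M' = 847: y* = 18.1922. Change: 18.1922 − 6.4065 = 11.7857.

Δy* = 11.7857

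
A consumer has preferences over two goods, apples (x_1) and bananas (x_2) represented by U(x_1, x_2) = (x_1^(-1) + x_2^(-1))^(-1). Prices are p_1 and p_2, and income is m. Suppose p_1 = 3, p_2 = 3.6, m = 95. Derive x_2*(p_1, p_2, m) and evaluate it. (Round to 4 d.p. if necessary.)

From the CES first-order condition, (x_2/x_1)^(2) = p_1/p_2.
Hence x_2/x_1 = (p_1/p_2)^(1/(2)), i.e. raised to the 0.5 power.
Substitute x_2 = (x_2/x_1)·x_1 into the budget: x_1* = m/(p_1 + p_2·(x_2/x_1)).
Numerically x_2/x_1 = 0.912871, so x_1* = 95/(3 + 3.6·0.912871) = 15.1121 and x_2* = 0.912871·15.1121 = 13.7954.

x_2* = 13.7954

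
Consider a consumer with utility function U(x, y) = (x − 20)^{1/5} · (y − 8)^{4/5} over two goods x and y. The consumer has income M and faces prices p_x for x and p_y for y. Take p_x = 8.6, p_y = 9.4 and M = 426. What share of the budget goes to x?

share on x = 0.4877

This is Cobb-Douglas in (x−20, y−8): tangency gives 0.2·p_y·(y−8) = 0.8·p_x·(x−20).
After buying the subsistence bundle (20, 8), a share 0.2 of the remaining income goes to x: x* = 20 + 0.2·(M − 20p_x − 8p_y)/p_x.
Discretionary income = 426 − 20·8.6 − 8·9.4 = 178.8; x* = 20 + 0.2·178.8/8.6 = 24.1581; y* = 8 + 0.8·178.8/9.4 = 23.217.
Expenditure on x: 8.6·24.1581 = 207.76; share = 0.4877.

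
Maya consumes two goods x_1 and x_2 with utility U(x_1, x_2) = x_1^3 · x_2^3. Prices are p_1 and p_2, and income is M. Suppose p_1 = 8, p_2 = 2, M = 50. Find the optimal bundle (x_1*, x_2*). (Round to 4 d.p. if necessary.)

The MRS is x_2/x_1. Set MRS = p_1/p_2.
Rearranging, p_2·x_2 = p_1·x_1. Substituting into the budget gives p_1·x_1·(1 + 1) = M.
Demand: x_1*(p_1,p_2,M) = 0.5·M/p_1 and x_2* = 0.5·M/p_2.
At p_1=8, p_2=2, M=50: x_1* = 0.5·50/8 = 3.125, x_2* = 12.5.

x_1* = 3.125, x_2* = 12.5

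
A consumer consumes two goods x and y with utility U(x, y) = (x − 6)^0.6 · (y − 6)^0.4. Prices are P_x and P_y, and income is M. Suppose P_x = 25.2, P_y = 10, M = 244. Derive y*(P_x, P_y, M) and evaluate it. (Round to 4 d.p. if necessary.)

y* = 7.312

MRS = (3/2)·(y−6)/(x−6). Tangency with P_x/P_y gives y−6 = (2/3)·(P_x/P_y)·(x−6).
Substituting into the budget: x* = 6 + 0.6·(M − 6·P_x − 6·P_y)/P_x, and y* = 6 + 0.4·(…)/P_y.
Discretionary income = 244 − 6·25.2 − 6·10 = 32.8; y* = 6 + 0.4·32.8/10 = 7.312.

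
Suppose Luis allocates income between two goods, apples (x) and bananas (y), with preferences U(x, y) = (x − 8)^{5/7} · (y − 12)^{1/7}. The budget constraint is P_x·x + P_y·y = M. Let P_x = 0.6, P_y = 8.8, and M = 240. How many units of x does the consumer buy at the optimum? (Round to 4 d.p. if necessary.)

x* = 188

This is Cobb-Douglas in (x−8, y−12): tangency gives 5/7·P_y·(y−12) = 1/7·P_x·(x−8).
Substituting into the budget: x* = 8 + 5/6·(M − 8·P_x − 12·P_y)/P_x, and y* = 12 + 1/6·(…)/P_y.
Discretionary income = 240 − 8·0.6 − 12·8.8 = 129.6; x* = 8 + 5/6·129.6/0.6 = 188.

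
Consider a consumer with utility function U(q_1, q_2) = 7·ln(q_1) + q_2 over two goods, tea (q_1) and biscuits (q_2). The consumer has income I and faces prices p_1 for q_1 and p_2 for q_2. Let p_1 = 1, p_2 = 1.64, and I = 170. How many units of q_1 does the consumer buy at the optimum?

q_1* = 11.48

Set MRS = p_1/p_2: (7/q_1)/1 = p_1/p_2.
So q_1*(p_1,p_2) = 7·p_2/p_1, independent of income; and q_2* = (I − 7·p_2)/p_2.
At the given prices: q_1* = 7·1.64/1 = 11.48.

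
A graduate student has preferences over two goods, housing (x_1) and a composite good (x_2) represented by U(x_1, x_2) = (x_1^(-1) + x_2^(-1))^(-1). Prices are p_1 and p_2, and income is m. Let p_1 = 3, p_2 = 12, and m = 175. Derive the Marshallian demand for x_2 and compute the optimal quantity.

MU_x_1 ∝ x_1^(-2), MU_x_2 ∝ x_2^(-2), so MRS = (x_2/x_1)^(2) = p_1/p_2.
Hence x_2/x_1 = (p_1/p_2)^(1/(2)), i.e. raised to the 0.5 power.
With the ratio pinned down, the budget gives x_1* = m/(p_1 + p_2·(x_2/x_1)) and x_2* = (x_2/x_1)·x_1*.
Numerically x_2/x_1 = 0.5, so x_1* = 175/(3 + 12·0.5) = 19.4444 and x_2* = 0.5·19.4444 = 9.7222.

x_2* = 9.7222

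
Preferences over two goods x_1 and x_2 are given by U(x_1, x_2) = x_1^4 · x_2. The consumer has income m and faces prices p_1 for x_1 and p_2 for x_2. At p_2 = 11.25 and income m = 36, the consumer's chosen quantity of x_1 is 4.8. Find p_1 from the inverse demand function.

p_1 = 6

MU_x_1/MU_x_2 = (4·x_2)/(x_1); tangency sets this equal to p_1/p_2.
So 4·p_2·x_2 = p_1·x_1; combined with the budget, a share 0.8 of income goes to x_1.
Demand: x_1*(p_1,p_2,m) = 0.8·m/p_1 and x_2* = 0.2·m/p_2.
Set x_1* = 4.8 in the demand function and solve for p_1: p_1 = 6.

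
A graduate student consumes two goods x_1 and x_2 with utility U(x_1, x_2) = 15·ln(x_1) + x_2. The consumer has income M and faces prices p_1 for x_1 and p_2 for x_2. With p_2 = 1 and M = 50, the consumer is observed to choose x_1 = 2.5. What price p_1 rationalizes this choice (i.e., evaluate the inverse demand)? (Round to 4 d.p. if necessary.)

MU_x_1 = 15/x_1, MU_x_2 = 1. Tangency: 15/x_1 = p_1/p_2.
So x_1*(p_1,p_2) = 15·p_2/p_1, independent of income; and x_2* = (M − 15·p_2)/p_2.
Set x_1* = 2.5 in the demand function and solve for p_1: p_1 = 6.

p_1 = 6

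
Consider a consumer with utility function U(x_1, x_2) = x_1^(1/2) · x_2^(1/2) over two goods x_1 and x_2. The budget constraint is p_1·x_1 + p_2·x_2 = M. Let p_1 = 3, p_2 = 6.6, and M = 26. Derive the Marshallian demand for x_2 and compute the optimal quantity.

Demand: x_1*(p_1,p_2,M) = 0.5·M/p_1 and x_2* = 0.5·M/p_2.
At p_1=3, p_2=6.6, M=26: x_2* = 0.5·26/6.6 = 1.9697.

x_2* = 1.9697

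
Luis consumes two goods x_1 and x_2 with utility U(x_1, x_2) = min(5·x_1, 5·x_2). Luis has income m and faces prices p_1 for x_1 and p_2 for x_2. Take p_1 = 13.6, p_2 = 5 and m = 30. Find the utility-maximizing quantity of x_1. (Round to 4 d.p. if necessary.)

x_1* = 1.6129

Demand: x_1*(p_1,p_2,m) = 5·m/(5·p_1 + 5·p_2), x_2* = 5·m/(5·p_1 + 5·p_2).
Here 5·13.6 + 5·5 = 93, giving x_1* = 1.6129.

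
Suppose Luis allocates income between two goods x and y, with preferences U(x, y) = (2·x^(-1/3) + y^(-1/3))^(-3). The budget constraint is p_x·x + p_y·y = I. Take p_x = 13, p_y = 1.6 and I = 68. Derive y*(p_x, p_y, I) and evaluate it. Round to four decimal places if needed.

MRS = MU_x/MU_y = 2·(y/x)^(4/3). Set equal to p_x/p_y.
Hence y/x = ((1/2)·p_x/p_y)^(1/(4/3)), i.e. raised to the 0.75 power.
With the ratio pinned down, the budget gives x* = I/(p_x + p_y·(y/x)) and y* = (y/x)·x*.
Numerically y/x = 2.861508, so x* = 68/(13 + 1.6·2.861508) = 3.8684 and y* = 2.861508·3.8684 = 11.0694.

y* = 11.0694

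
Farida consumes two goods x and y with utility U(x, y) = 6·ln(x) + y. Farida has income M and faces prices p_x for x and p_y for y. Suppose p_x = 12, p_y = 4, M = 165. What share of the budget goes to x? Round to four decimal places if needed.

share on x = 0.1455

Set MRS = p_x/p_y: (6/x)/1 = p_x/p_y.
So x*(p_x,p_y) = 6·p_y/p_x, independent of income; and y* = (M − 6·p_y)/p_y.
At the given prices: x* = 6·4/12 = 2, and y* = 35.25.
Expenditure on x: 12·2 = 24; share = 0.1455.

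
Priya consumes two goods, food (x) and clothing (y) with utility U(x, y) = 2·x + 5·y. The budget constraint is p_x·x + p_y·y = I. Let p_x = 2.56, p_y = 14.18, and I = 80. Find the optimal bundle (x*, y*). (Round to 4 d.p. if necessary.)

Linear utility — the consumer picks whichever good has higher MU/price: 2/2.56 = 0.7812 vs 5/14.18 = 0.3526.
x gives more utility per dollar, so spend all income on x: x* = I/p_x, y* = 0.
Numerically: x* = 31.25, y* = 0.

x* = 31.25, y* = 0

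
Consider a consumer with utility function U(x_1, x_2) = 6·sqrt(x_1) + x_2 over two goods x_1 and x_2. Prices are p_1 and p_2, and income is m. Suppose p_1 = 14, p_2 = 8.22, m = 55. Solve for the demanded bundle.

Plugging in: x_1* = (3·8.22/14)² = 3.1026, x_2* = 1.4067.

x_1* = 3.1026, x_2* = 1.4067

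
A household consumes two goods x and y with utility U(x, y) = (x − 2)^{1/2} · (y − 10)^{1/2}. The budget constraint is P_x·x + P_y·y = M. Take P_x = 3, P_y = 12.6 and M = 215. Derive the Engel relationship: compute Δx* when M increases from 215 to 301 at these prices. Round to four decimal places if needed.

MRS = (y−10)/(x−2). Tangency with P_x/P_y gives y−10 = (P_x/P_y)·(x−2).
After buying the subsistence bundle (2, 10), a share 0.5 of the remaining income goes to x: x* = 2 + 0.5·(M − 2P_x − 10P_y)/P_x.
Discretionary income = 215 − 2·3 − 10·12.6 = 83; x* = 2 + 0.5·83/3 = 15.8333.
At M' = 301: x* = 30.1667. Change: 30.1667 − 15.8333 = 14.3333.

Δx* = 14.3333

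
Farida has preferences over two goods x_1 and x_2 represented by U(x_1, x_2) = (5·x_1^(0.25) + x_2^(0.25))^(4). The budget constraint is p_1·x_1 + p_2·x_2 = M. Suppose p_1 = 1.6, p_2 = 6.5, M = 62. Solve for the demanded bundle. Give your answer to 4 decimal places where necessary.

Substitute x_2 = (x_2/x_1)·x_1 into the budget: x_1* = M/(p_1 + p_2·(x_2/x_1)).
Numerically x_2/x_1 = 0.018043, so x_1* = 62/(1.6 + 6.5·0.018043) = 36.1036 and x_2* = 0.018043·36.1036 = 0.6514.

x_1* = 36.1036, x_2* = 0.6514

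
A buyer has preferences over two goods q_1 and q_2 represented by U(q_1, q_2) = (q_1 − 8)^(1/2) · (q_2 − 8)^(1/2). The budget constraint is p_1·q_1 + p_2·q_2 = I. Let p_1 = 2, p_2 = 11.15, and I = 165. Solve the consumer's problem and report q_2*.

This is Cobb-Douglas in (q_1−8, q_2−8): tangency gives 0.5·p_2·(q_2−8) = 0.5·p_1·(q_1−8).
After buying the subsistence bundle (8, 8), a share 0.5 of the remaining income goes to q_1: q_1* = 8 + 0.5·(I − 8p_1 − 8p_2)/p_1.
Discretionary income = 165 − 8·2 − 8·11.15 = 59.8; q_2* = 8 + 0.5·59.8/11.15 = 10.6816.

q_2* = 10.6816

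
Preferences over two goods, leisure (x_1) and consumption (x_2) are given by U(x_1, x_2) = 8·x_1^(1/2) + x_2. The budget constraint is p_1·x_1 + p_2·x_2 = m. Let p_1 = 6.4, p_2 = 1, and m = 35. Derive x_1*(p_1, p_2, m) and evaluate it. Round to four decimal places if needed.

x_1* = 0.3906

Utility is quasi-linear in x_2; the FOC for x_1 is 4/√x_1 = p_1/p_2.
Solve: √x_1 = 4·p_2/p_1, so x_1*(p_1,p_2) = (4·p_2/p_1)², and x_2* = (m − p_1·x_1*)/p_2.
Plugging in: x_1* = (4·1/6.4)² = 0.3906.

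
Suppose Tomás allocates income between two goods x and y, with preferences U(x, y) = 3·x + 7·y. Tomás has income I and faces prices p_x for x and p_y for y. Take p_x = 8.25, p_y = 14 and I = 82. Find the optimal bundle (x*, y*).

y gives more utility per dollar, so spend all income on y: y* = I/p_y, x* = 0.
Numerically: x* = 0, y* = 5.8571.

x* = 0, y* = 5.8571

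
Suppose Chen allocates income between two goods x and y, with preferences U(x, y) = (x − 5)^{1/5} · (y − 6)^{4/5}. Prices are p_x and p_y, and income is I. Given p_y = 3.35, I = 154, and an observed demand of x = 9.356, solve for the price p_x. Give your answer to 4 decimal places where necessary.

MRS = (1/4)·(y−6)/(x−5). Tangency with p_x/p_y gives y−6 = 4·(p_x/p_y)·(x−5).
After buying the subsistence bundle (5, 6), a share 0.2 of the remaining income goes to x: x* = 5 + 0.2·(I − 5p_x − 6p_y)/p_x.
Set x* = 9.356 in the demand function and solve for p_x: p_x = 5.

p_x = 5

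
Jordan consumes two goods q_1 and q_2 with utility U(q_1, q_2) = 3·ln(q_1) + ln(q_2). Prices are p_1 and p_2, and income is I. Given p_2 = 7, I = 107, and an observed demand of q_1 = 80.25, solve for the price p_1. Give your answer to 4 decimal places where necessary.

p_1 = 1

MU_q_1/MU_q_2 = (3·q_2)/(q_1); tangency sets this equal to p_1/p_2.
Rearranging, p_2·q_2 = (1/3)·p_1·q_1. Substituting into the budget gives p_1·q_1·(1 + (1/3)) = I.
Demand: q_1*(p_1,p_2,I) = 0.75·I/p_1 and q_2* = 0.25·I/p_2.
Set q_1* = 80.25 in the demand function and solve for p_1: p_1 = 1.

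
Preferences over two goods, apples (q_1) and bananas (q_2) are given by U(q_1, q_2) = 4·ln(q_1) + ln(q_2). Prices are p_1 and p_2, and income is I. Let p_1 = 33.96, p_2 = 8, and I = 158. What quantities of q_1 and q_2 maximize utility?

q_1* = 3.722, q_2* = 3.95

The MRS is 4·q_2/q_1. Set MRS = p_1/p_2.
So 4·p_2·q_2 = p_1·q_1; combined with the budget, a share 0.8 of income goes to q_1.
Demand: q_1*(p_1,p_2,I) = 0.8·I/p_1 and q_2* = 0.2·I/p_2.
At p_1=33.96, p_2=8, I=158: q_1* = 0.8·158/33.96 = 3.722, q_2* = 3.95.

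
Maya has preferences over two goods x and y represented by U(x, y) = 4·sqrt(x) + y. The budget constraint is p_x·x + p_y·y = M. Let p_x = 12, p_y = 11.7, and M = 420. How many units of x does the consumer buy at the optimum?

x* = 3.8025

MU_x = 2/√x, MU_y = 1. Tangency: 2/√x = p_x/p_y.
Solve: √x = 2·p_y/p_x, so x*(p_x,p_y) = (2·p_y/p_x)², and y* = (M − p_x·x*)/p_y.
Plugging in: x* = (2·11.7/12)² = 3.8025.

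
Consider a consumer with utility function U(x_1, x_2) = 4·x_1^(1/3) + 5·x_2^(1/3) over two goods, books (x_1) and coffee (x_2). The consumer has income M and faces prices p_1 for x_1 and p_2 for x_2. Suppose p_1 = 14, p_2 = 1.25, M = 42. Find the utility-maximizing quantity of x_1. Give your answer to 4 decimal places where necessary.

MRS = MU_x_1/MU_x_2 = (4/5)·(x_2/x_1)^(2/3). Set equal to p_1/p_2.
Solve for the ratio: x_2/x_1 = [(5/4)·p_1/p_2]^(1.5).
Substitute x_2 = (x_2/x_1)·x_1 into the budget: x_1* = M/(p_1 + p_2·(x_2/x_1)).
Numerically x_2/x_1 = 52.383203, so x_1* = 42/(14 + 1.25·52.383203) = 0.5284.

x_1* = 0.5284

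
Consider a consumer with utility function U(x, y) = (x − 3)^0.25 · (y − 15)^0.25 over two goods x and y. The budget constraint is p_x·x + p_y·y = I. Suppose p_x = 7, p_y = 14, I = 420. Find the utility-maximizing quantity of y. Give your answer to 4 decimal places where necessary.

Discretionary income = 420 − 3·7 − 15·14 = 189; y* = 15 + 0.5·189/14 = 21.75.

y* = 21.75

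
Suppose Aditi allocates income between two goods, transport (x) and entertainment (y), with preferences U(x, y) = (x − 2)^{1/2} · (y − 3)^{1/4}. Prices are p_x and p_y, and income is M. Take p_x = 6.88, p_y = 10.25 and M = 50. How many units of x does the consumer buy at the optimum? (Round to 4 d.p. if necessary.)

x* = 2.532

This is Cobb-Douglas in (x−2, y−3): tangency gives 0.5·p_y·(y−3) = 0.25·p_x·(x−2).
After buying the subsistence bundle (2, 3), a share 2/3 of the remaining income goes to x: x* = 2 + 2/3·(M − 2p_x − 3p_y)/p_x.
Discretionary income = 50 − 2·6.88 − 3·10.25 = 5.49; x* = 2 + 2/3·5.49/6.88 = 2.532.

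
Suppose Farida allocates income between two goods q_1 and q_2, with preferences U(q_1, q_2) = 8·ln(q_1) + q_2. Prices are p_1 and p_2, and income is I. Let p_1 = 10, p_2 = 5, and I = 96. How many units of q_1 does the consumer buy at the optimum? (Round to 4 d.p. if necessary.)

Set MRS = p_1/p_2: (8/q_1)/1 = p_1/p_2.
So q_1*(p_1,p_2) = 8·p_2/p_1, independent of income; and q_2* = (I − 8·p_2)/p_2.
At the given prices: q_1* = 8·5/10 = 4.

q_1* = 4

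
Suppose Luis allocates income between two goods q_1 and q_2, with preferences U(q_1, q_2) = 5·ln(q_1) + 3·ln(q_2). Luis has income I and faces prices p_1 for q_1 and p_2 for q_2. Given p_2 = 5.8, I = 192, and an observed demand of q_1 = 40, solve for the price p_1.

p_1 = 3

MU_q_1/MU_q_2 = (5·q_2)/(3·q_1); tangency sets this equal to p_1/p_2.
So 5·p_2·q_2 = 3·p_1·q_1; combined with the budget, a share 0.625 of income goes to q_1.
Demand: q_1*(p_1,p_2,I) = 0.625·I/p_1 and q_2* = 0.375·I/p_2.
Set q_1* = 40 in the demand function and solve for p_1: p_1 = 3.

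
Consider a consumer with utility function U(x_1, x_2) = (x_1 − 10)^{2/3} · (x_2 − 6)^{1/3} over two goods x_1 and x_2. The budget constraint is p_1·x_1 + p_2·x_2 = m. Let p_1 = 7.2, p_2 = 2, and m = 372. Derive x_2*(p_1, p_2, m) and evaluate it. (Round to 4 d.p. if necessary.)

After buying the subsistence bundle (10, 6), a share 2/3 of the remaining income goes to x_1: x_1* = 10 + 2/3·(m − 10p_1 − 6p_2)/p_1.
Discretionary income = 372 − 10·7.2 − 6·2 = 288; x_2* = 6 + 1/3·288/2 = 54.

x_2* = 54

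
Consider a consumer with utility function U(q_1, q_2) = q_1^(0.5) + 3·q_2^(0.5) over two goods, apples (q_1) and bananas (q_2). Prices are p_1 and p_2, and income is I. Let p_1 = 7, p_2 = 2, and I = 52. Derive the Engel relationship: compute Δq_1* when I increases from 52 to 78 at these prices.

MU_q_1 ∝ q_1^(-0.5), MU_q_2 ∝ 3·q_2^(-0.5), so MRS = (1/3)·(q_2/q_1)^(0.5) = p_1/p_2.
Solve for the ratio: q_2/q_1 = [3·p_1/p_2]^(2).
With the ratio pinned down, the budget gives q_1* = I/(p_1 + p_2·(q_2/q_1)) and q_2* = (q_2/q_1)·q_1*.
Numerically q_2/q_1 = 110.25, so q_1* = 52/(7 + 2·110.25) = 0.2286.
At I' = 78: q_1* = 0.3429. Change: 0.3429 − 0.2286 = 0.1143.

Δq_1* = 0.1143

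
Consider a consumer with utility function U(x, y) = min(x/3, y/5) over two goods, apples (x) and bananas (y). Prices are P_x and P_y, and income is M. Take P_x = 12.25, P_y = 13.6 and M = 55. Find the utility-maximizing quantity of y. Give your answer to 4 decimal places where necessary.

Demand: x*(P_x,P_y,M) = 3·M/(3·P_x + 5·P_y), y* = 5·M/(3·P_x + 5·P_y).
Here 3·12.25 + 5·13.6 = 104.75, giving y* = 2.6253.

y* = 2.6253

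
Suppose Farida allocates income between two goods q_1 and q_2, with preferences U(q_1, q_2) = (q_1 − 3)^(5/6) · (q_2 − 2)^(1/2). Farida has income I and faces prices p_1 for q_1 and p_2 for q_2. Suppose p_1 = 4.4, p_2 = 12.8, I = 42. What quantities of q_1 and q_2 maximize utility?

q_1* = 3.4545, q_2* = 2.0938

This is Cobb-Douglas in (q_1−3, q_2−2): tangency gives 5/6·p_2·(q_2−2) = 0.5·p_1·(q_1−3).
Substituting into the budget: q_1* = 3 + 0.625·(I − 3·p_1 − 2·p_2)/p_1, and q_2* = 2 + 0.375·(…)/p_2.
Discretionary income = 42 − 3·4.4 − 2·12.8 = 3.2; q_1* = 3 + 0.625·3.2/4.4 = 3.4545; q_2* = 2 + 0.375·3.2/12.8 = 2.0938.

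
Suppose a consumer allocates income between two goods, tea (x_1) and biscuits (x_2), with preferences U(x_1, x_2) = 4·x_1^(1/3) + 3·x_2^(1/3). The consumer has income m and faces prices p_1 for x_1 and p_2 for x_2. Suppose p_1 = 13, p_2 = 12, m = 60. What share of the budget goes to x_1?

share on x_1 = 0.5966

From the CES first-order condition, (4/3)·(x_2/x_1)^(2/3) = p_1/p_2.
Solve for the ratio: x_2/x_1 = [(3/4)·p_1/p_2]^(1.5).
With the ratio pinned down, the budget gives x_1* = m/(p_1 + p_2·(x_2/x_1)) and x_2* = (x_2/x_1)·x_1*.
Numerically x_2/x_1 = 0.732378, so x_1* = 60/(13 + 12·0.732378) = 2.7537 and x_2* = 0.732378·2.7537 = 2.0168.
Expenditure on x_1: 13·2.7537 = 35.7986; share = 0.5966.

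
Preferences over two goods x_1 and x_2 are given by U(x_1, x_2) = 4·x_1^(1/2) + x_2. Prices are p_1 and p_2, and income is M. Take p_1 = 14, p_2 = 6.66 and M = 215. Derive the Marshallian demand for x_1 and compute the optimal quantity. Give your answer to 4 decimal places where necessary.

x_1* = 0.9052

Plugging in: x_1* = (2·6.66/14)² = 0.9052.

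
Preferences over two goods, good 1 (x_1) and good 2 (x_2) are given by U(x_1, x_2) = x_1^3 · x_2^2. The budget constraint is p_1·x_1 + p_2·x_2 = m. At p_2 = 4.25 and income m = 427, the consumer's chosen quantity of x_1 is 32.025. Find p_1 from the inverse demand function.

p_1 = 8

The MRS is (3/2)·x_2/x_1. Set MRS = p_1/p_2.
So 3·p_2·x_2 = 2·p_1·x_1; combined with the budget, a share 0.6 of income goes to x_1.
Demand: x_1*(p_1,p_2,m) = 0.6·m/p_1 and x_2* = 0.4·m/p_2.
Set x_1* = 32.025 in the demand function and solve for p_1: p_1 = 8.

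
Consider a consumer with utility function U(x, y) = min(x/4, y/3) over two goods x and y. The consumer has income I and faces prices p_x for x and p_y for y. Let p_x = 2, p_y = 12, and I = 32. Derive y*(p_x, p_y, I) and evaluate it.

Here 4·2 + 3·12 = 44, giving y* = 2.1818.

y* = 2.1818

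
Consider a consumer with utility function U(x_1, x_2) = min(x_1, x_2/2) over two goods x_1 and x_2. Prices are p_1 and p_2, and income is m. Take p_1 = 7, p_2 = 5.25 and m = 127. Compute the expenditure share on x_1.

share on x_1 = 0.4

Leontief preferences: the optimum is at the kink where x_1/1 = x_2/2, i.e. x_2 = 2·x_1.
Budget: p_1·x_1 + p_2·2·x_1 = m, so (p_1 + 2·p_2)·x_1 = m.
Demand: x_1*(p_1,p_2,m) = m/(p_1 + 2·p_2), x_2* = 2·m/(p_1 + 2·p_2).
Here 7 + 2·5.25 = 17.5, giving x_1* = 7.2571 and x_2* = 14.5143.
Expenditure on x_1: 7·7.2571 = 50.8; share = 0.4.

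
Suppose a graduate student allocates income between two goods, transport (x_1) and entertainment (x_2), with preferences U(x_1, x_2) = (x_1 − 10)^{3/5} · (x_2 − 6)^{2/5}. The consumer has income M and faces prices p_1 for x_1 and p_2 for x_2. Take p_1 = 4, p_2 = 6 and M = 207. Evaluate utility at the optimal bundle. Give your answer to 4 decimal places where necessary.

V = 14.2066

Discretionary income = 207 − 10·4 − 6·6 = 131; x_1* = 10 + 0.6·131/4 = 29.65; x_2* = 6 + 0.4·131/6 = 14.7333.
Utility at the optimum: U(29.65, 14.7333) = 14.2066.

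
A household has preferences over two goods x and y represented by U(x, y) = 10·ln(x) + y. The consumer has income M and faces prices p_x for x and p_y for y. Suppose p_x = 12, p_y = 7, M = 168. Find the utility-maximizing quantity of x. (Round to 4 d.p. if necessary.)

x* = 5.8333

Set MRS = p_x/p_y: (10/x)/1 = p_x/p_y.
So x*(p_x,p_y) = 10·p_y/p_x, independent of income; and y* = (M − 10·p_y)/p_y.
At the given prices: x* = 10·7/12 = 5.8333.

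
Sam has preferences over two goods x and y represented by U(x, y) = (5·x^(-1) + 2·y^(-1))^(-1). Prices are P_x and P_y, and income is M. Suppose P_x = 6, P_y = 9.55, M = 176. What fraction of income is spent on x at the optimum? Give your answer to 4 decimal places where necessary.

Numerically y/x = 0.501307, so x* = 176/(6 + 9.55·0.501307) = 16.3152 and y* = 0.501307·16.3152 = 8.1789.
Expenditure on x: 6·16.3152 = 97.8912; share = 0.5562.

share on x = 0.5562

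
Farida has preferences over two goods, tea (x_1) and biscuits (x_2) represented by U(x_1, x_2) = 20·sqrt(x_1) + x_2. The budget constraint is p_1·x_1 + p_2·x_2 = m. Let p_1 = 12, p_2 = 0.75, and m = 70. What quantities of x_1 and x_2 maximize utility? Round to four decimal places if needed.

x_1* = 0.3906, x_2* = 87.0833

Solve: √x_1 = 10·p_2/p_1, so x_1*(p_1,p_2) = (10·p_2/p_1)², and x_2* = (m − p_1·x_1*)/p_2.
Plugging in: x_1* = (10·0.75/12)² = 0.3906, x_2* = 87.0833.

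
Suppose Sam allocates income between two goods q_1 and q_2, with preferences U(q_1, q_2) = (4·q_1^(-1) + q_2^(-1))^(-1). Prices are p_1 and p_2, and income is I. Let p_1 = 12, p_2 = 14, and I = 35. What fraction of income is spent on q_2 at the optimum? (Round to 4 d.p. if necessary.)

share on q_2 = 0.3507

MRS = MU_q_1/MU_q_2 = 4·(q_2/q_1)^(2). Set equal to p_1/p_2.
Hence q_2/q_1 = ((1/4)·p_1/p_2)^(1/(2)), i.e. raised to the 0.5 power.
With the ratio pinned down, the budget gives q_1* = I/(p_1 + p_2·(q_2/q_1)) and q_2* = (q_2/q_1)·q_1*.
Numerically q_2/q_1 = 0.46291, so q_1* = 35/(12 + 14·0.46291) = 1.8939 and q_2* = 0.46291·1.8939 = 0.8767.
Expenditure on q_2: 14·0.8767 = 12.2736; share = 0.3507.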